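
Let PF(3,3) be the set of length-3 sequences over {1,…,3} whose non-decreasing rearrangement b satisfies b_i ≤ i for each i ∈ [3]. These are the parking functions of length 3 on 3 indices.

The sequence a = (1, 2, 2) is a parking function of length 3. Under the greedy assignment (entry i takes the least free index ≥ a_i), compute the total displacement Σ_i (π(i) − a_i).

Σπ(i) = 1+…+3 = 6; Σa = 1+2+2 = 5; disp = 6−5 = 1.

1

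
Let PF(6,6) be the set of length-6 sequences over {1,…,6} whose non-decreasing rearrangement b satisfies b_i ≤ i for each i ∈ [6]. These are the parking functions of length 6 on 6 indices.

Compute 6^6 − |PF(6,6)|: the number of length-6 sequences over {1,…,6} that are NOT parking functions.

#PF = 1·7^5 = 1×16807 = 16807 (Pollak)
Check (4,5,4,4,2,1) → sorted (1,2,4,4,4,5): b_3=4>3, not a PF.
So 46656 − 16807 = 29849 fail.

29849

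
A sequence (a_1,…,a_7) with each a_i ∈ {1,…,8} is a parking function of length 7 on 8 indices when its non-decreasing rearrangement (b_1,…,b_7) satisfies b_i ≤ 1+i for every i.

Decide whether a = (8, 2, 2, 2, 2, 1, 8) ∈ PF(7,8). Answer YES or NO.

NO

Rearranged: b = (1, 2, 2, 2, 2, 8, 8).
  b_1=1 ≤ 2
  b_2=2 ≤ 3
  b_3=2 ≤ 4
  b_4=2 ≤ 5
  b_5=2 ≤ 6
  b_6=8 > 7
  fails at i=6 ⇒ NO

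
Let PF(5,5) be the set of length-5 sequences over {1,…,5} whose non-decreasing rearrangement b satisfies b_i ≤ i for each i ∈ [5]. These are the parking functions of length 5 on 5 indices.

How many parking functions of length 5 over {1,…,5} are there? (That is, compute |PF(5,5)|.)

|PF(5,5)| = (6−5)·6^(5−1) = 1·1296 = 1296 [KW]
Example (1,4,5,3,1) → sorted (1,1,3,4,5): b_i ≤ i ∀i, a PF.

1296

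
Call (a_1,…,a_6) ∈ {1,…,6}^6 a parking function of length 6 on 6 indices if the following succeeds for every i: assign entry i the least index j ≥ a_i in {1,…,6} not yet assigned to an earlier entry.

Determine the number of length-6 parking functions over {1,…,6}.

16807

|PF| = (7−6)·7^(6−1) = 1×16807 = 16807 (Konheim–Weiss)
Check (6,2,2,1,2,5) → sorted (1,2,2,2,5,6): b_i ≤ i ∀i, a PF.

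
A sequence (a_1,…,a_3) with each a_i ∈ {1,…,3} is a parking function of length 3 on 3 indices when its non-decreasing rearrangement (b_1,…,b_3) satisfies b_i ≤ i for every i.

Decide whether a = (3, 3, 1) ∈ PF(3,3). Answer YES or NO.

Order a: b = (1, 3, 3).
  b_1=1 ≤ 1
  b_2=3 > 2
  fails at i=2 ⇒ NO

NO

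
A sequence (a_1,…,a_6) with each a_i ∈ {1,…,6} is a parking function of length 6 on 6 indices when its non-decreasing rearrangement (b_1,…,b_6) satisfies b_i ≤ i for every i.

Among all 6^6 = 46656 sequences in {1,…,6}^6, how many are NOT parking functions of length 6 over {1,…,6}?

|PF| = (6−6+1)·(6+1)^(6−1) = 1·16807 = 16807 (Konheim–Weiss)
Example (3,3,4,6,4,4) → sorted (3,3,4,4,4,6): b_1=3>1, not a PF.
6^6 − 16807 = 46656 − 16807 = 29849

29849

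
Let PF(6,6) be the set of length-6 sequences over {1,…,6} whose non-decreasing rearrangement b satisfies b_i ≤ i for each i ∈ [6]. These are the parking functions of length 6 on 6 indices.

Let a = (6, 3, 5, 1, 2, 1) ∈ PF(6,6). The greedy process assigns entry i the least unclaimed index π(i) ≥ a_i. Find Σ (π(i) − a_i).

Σπ = 21 ({1..6} each once); Σa = 6+3+5+1+2+1 = 18; disp = 21−18 = 3.

3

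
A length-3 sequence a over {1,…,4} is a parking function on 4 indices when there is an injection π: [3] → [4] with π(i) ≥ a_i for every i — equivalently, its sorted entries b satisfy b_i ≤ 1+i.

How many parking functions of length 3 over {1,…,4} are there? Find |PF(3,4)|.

#PF = (4−3+1)·(4+1)^(3−1) = 2 · 25 = 50 (Konheim–Weiss)
Example (1,4,1) → sorted (1,1,4): b_i ≤ 1+i ∀i, a PF.

50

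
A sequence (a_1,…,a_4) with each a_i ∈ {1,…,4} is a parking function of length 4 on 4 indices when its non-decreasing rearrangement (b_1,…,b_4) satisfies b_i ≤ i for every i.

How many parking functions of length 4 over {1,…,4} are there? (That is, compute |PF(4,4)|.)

Count = (4−4+1)·(4+1)^(4−1) = 1 · 125 = 125
E.g. (3,2,1,3) → sorted (1,2,3,3): b_i ≤ i ∀i, a PF.

125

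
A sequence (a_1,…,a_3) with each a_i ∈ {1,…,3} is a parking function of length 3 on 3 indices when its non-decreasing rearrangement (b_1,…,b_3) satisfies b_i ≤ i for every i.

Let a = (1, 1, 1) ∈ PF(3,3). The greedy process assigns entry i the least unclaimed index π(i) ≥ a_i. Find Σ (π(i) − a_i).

Σπ = 6 ({1..3} each once); Σa = 1+1+1 = 3; disp = 6−3 = 3.

3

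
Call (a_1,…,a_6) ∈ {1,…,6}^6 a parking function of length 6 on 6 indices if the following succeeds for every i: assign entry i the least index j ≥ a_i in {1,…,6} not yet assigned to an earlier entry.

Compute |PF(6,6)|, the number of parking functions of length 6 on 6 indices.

16807

Count = (6+1−6)·(6+1)^{6−1} = 1×16807 = 16807 (Konheim–Weiss)
E.g. (1,1,5,1,3,4) → sorted (1,1,1,3,4,5): b_i ≤ i ∀i, a PF.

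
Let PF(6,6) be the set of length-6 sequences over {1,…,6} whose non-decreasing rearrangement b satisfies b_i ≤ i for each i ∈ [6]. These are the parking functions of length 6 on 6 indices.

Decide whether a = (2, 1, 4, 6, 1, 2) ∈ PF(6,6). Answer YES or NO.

YES

Rearranged: b = (1, 1, 2, 2, 4, 6).
  b_1=1 ≤ 1
  b_2=1 ≤ 2
  b_3=2 ≤ 3
  b_4=2 ≤ 4
  b_5=4 ≤ 5
  b_6=6 ≤ 6
All bounds hold ⇒ YES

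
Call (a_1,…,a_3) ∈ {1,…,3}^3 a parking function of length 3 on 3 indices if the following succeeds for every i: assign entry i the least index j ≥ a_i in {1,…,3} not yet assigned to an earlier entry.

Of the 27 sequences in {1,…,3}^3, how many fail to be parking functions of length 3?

Count = 1·4^2 = 1·16 = 16
Example (1,3,3) → sorted (1,3,3): b_2=3>2, not a PF.
Total 27; non-PF = 27−16 = 11

11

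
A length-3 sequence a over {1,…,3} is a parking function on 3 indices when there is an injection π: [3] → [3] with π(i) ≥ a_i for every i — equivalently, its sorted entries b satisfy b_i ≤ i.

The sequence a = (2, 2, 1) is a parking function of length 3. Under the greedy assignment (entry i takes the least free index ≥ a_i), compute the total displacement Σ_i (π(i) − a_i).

Σπ(i) = 1+…+3 = 6; Σa = 2+2+1 = 5; disp = 6−5 = 1.

1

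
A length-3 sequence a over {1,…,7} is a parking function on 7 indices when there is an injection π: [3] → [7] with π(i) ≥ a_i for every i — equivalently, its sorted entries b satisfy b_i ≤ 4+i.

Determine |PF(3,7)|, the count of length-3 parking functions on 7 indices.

320

|PF| = 5·8^2 = 5 · 64 = 320 (Pollak)
E.g. (4,6,5) → sorted (4,5,6): b_i ≤ 4+i ∀i, a PF.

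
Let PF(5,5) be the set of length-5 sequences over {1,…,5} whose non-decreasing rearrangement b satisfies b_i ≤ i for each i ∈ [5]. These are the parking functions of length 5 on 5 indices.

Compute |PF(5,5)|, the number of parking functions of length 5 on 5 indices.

1296

#PF = (6−5)·6^(5−1) = 1·1296 = 1296 [KW]
Check (2,1,3,4,2) → sorted (1,2,2,3,4): b_i ≤ i ∀i, a PF.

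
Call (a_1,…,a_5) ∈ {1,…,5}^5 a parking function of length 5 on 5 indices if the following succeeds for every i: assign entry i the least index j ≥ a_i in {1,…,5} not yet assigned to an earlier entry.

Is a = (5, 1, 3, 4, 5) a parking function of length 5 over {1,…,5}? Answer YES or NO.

Sorted: b = (1, 3, 4, 5, 5).
  b_1=1 ≤ 1
  b_2=3 > 2
  fails at i=2 ⇒ NO

NO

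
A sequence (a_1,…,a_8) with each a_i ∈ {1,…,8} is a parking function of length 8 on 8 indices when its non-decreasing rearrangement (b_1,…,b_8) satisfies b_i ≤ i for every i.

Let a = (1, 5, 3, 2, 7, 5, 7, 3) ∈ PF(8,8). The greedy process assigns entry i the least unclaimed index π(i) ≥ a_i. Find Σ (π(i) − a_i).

Σπ(i) = 1+…+8 = 36; Σa = 1+5+3+2+7+5+7+3 = 33; disp = 36−33 = 3.

3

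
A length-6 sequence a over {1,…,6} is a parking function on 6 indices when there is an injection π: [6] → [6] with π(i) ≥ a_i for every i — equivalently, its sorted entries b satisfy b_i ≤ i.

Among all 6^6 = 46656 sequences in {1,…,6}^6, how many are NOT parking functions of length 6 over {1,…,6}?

|PF| = 1·7^5 = 1×16807 = 16807 [KW]
Check (6,4,4,5,6,3) → sorted (3,4,4,5,6,6): b_1=3>1, not a PF.
So 46656 − 16807 = 29849 fail.

29849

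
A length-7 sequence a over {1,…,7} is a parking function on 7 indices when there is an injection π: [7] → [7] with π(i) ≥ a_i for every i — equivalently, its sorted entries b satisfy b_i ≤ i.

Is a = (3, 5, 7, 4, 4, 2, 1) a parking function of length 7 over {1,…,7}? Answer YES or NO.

YES

Rearranged: b = (1, 2, 3, 4, 4, 5, 7).
  b_1=1 ≤ 1
  b_2=2 ≤ 2
  b_3=3 ≤ 3
  b_4=4 ≤ 4
  b_5=4 ≤ 5
  b_6=5 ≤ 6
  b_7=7 ≤ 7
All bounds hold ⇒ YES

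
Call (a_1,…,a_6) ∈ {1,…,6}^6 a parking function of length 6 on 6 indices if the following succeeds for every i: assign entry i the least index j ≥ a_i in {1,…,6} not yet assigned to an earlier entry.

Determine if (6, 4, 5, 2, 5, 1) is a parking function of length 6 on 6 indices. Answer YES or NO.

Rearranged: b = (1, 2, 4, 5, 5, 6).
  b_1=1 ≤ 1
  b_2=2 ≤ 2
  b_3=4 > 3
  fails at i=3 ⇒ NO

NO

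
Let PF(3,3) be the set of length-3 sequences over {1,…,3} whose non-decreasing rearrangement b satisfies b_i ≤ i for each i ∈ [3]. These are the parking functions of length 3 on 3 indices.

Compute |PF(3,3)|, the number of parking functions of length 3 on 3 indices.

16

Count = (3+1−3)·(3+1)^{3−1} = 1 · 16 = 16
Check (3,1,2) → sorted (1,2,3): b_i ≤ i ∀i, a PF.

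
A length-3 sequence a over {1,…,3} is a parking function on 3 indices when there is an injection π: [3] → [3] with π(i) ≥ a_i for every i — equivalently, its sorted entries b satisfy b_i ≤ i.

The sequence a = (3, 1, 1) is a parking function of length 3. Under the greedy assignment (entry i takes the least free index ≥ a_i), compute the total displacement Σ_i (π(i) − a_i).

Σπ(i) = 1+…+3 = 6; Σa = 3+1+1 = 5; disp = 6−5 = 1.

1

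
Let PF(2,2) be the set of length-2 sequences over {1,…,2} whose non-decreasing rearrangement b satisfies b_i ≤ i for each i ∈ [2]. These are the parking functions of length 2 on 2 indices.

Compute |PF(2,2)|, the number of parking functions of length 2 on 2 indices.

3

|PF| = (2−2+1)·(2+1)^(2−1) = 1×3 = 3 (Pollak)
One tuple (2,1) → sorted (1,2): b_i ≤ i ∀i, a PF.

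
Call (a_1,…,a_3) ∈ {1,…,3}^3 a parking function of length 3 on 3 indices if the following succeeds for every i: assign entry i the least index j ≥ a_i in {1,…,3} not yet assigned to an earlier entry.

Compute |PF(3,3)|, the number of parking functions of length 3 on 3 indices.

16

#PF = (3+1−3)·(3+1)^{3−1} = 1×16 = 16
E.g. (3,1,2) → sorted (1,2,3): b_i ≤ i ∀i, a PF.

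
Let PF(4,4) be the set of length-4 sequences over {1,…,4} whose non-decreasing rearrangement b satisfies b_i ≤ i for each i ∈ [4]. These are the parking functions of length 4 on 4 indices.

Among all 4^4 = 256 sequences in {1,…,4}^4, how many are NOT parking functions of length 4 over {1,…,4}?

|PF| = (4−4+1)·(4+1)^(4−1) = 1×125 = 125 (Pollak)
Check (4,1,3,4) → sorted (1,3,4,4): b_2=3>2, not a PF.
Total 256; non-PF = 256−125 = 131

131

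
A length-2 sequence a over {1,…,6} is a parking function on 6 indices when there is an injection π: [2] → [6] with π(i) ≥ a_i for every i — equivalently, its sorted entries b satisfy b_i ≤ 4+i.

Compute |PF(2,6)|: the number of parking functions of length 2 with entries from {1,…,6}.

35

Count = (6+1−2)·(6+1)^{2−1} = 5 · 7 = 35 (Konheim–Weiss)
Check (2,5) → sorted (2,5): b_i ≤ 4+i ∀i, a PF.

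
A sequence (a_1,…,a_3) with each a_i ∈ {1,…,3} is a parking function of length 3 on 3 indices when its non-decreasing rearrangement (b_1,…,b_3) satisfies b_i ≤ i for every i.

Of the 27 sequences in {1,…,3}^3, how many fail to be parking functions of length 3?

11

#PF = (4−3)·4^(3−1) = 1 · 16 = 16 (Pollak)
Example (3,3,3) → sorted (3,3,3): b_1=3>1, not a PF.
3^3 − 16 = 27 − 16 = 11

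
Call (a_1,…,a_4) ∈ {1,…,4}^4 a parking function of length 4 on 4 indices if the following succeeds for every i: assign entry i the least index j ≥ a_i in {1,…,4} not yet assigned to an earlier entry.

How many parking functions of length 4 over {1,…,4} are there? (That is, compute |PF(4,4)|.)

125

#PF = (5−4)·5^(4−1) = 1·125 = 125 [KW]
Check (1,1,4,1) → sorted (1,1,1,4): b_i ≤ i ∀i, a PF.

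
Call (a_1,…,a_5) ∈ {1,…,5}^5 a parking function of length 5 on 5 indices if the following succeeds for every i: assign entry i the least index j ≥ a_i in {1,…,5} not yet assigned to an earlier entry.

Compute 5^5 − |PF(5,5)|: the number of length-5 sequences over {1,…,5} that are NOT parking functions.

|PF(5,5)| = (5+1−5)·(5+1)^{5−1} = 1 · 1296 = 1296 (Pollak)
One tuple (5,2,5,5,2) → sorted (2,2,5,5,5): b_1=2>1, not a PF.
5^5 − 1296 = 3125 − 1296 = 1829

1829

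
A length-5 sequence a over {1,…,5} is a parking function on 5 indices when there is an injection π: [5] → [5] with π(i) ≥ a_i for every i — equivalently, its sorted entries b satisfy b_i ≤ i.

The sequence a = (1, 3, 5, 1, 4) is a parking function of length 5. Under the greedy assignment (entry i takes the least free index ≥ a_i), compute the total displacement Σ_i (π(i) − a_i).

1

Σπ(i) = 1+…+5 = 15; Σa = 1+3+5+1+4 = 14; disp = 15−14 = 1.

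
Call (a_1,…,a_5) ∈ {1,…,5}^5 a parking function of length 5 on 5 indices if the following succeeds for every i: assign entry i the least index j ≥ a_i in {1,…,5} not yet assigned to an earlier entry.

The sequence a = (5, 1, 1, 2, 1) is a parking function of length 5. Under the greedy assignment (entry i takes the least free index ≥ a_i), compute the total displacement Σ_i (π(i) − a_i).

5

Σπ(i) = 1+…+5 = 15; Σa = 5+1+1+2+1 = 10; disp = 15−10 = 5.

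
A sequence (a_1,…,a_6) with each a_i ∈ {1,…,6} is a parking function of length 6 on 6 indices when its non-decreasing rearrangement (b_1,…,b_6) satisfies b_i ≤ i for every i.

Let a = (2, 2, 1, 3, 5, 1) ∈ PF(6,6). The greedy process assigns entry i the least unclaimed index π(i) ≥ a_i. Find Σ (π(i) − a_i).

7

Σπ = 6·7/2 = 21 (π permutes [6]); Σa = 2+2+1+3+5+1 = 14; disp = 21−14 = 7.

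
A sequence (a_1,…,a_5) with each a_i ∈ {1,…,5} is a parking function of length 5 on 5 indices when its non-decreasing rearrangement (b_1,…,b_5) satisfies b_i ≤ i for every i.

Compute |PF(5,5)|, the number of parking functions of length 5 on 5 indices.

1296

|PF| = (5−5+1)·(5+1)^(5−1) = 1×1296 = 1296
One tuple (1,1,4,2,4) → sorted (1,1,2,4,4): b_i ≤ i ∀i, a PF.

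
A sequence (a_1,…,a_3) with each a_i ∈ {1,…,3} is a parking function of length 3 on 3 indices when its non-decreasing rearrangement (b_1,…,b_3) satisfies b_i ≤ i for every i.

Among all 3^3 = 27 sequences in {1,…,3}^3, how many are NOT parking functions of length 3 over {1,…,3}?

11

#PF = (4−3)·4^(3−1) = 1×16 = 16 (Konheim–Weiss)
Check (3,3,3) → sorted (3,3,3): b_1=3>1, not a PF.
3^3 − 16 = 27 − 16 = 11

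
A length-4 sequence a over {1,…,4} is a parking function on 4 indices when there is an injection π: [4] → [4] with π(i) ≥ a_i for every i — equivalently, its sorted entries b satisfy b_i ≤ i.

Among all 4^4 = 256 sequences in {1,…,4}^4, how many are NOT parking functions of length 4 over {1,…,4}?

131

#PF = (5−4)·5^(4−1) = 1 · 125 = 125 (Konheim–Weiss)
One tuple (4,4,1,1) → sorted (1,1,4,4): b_3=4>3, not a PF.
So 256 − 125 = 131 fail.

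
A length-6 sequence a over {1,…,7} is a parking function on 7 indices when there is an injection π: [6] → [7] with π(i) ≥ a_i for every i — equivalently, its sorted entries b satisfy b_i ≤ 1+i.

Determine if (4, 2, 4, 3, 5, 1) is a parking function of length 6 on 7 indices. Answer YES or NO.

YES

Sorted: b = (1, 2, 3, 4, 4, 5).
  b_1=1 ≤ 2
  b_2=2 ≤ 3
  b_3=3 ≤ 4
  b_4=4 ≤ 5
  b_5=4 ≤ 6
  b_6=5 ≤ 7
All bounds hold ⇒ YES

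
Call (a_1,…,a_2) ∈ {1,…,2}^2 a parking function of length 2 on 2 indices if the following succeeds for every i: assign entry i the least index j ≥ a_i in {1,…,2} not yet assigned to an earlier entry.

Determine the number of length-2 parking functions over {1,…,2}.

3

#PF = (3−2)·3^(2−1) = 1·3 = 3 [KW]
E.g. (2,1) → sorted (1,2): b_i ≤ i ∀i, a PF.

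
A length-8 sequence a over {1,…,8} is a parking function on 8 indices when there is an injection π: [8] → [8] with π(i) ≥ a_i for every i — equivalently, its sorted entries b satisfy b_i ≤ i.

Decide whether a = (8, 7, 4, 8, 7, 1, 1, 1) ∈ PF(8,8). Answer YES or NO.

Order a: b = (1, 1, 1, 4, 7, 7, 8, 8).
  b_1=1 ≤ 1
  b_2=1 ≤ 2
  b_3=1 ≤ 3
  b_4=4 ≤ 4
  b_5=7 > 5
  fails at i=5 ⇒ NO

NO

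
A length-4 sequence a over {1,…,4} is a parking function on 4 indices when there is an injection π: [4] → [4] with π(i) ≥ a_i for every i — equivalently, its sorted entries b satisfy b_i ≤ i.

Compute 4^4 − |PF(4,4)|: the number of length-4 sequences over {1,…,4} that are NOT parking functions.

131

|PF(4,4)| = (4+1−4)·(4+1)^{4−1} = 1 · 125 = 125 (Konheim–Weiss)
Check (3,3,1,4) → sorted (1,3,3,4): b_2=3>2, not a PF.
4^4 − 125 = 256 − 125 = 131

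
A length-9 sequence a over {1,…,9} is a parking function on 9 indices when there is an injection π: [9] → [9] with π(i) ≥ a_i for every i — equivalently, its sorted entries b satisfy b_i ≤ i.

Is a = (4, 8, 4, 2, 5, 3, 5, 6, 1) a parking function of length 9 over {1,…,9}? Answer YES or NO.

YES

Order a: b = (1, 2, 3, 4, 4, 5, 5, 6, 8).
  b_1=1 ≤ 1
  b_2=2 ≤ 2
  b_3=3 ≤ 3
  b_4=4 ≤ 4
  b_5=4 ≤ 5
  b_6=5 ≤ 6
  b_7=5 ≤ 7
  b_8=6 ≤ 8
  b_9=8 ≤ 9
All bounds hold ⇒ YES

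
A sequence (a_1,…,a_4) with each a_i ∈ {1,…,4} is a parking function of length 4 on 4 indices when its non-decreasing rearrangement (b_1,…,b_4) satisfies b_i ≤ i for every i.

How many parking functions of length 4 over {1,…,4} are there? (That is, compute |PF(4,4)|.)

125

Count = (5−4)·5^(4−1) = 1 · 125 = 125 (Konheim–Weiss)
One tuple (2,3,4,1) → sorted (1,2,3,4): b_i ≤ i ∀i, a PF.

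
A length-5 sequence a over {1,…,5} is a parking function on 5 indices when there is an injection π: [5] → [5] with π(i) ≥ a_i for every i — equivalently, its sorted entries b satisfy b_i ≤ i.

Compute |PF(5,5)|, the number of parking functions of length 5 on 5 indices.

|PF| = 1·6^4 = 1×1296 = 1296 [KW]
Example (3,1,1,5,3) → sorted (1,1,3,3,5): b_i ≤ i ∀i, a PF.

1296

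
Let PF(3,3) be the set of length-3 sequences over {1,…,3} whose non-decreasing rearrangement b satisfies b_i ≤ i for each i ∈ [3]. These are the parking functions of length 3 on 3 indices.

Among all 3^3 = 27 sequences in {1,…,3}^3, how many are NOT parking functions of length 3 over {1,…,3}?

|PF| = 1·4^2 = 1 · 16 = 16 (Pollak)
One tuple (2,3,3) → sorted (2,3,3): b_1=2>1, not a PF.
So 27 − 16 = 11 fail.

11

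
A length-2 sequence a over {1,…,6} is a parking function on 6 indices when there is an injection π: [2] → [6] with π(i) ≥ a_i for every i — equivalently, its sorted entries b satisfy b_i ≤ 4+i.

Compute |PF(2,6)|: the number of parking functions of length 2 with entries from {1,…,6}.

|PF(2,6)| = (7−2)·7^(2−1) = 5 · 7 = 35
Example (1,1) → sorted (1,1): b_i ≤ 4+i ∀i, a PF.

35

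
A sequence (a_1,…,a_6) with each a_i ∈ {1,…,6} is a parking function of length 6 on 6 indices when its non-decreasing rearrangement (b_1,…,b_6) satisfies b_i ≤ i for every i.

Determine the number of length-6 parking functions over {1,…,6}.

#PF = (6+1−6)·(6+1)^{6−1} = 1×16807 = 16807 (Konheim–Weiss)
E.g. (6,5,4,3,1,2) → sorted (1,2,3,4,5,6): b_i ≤ i ∀i, a PF.

16807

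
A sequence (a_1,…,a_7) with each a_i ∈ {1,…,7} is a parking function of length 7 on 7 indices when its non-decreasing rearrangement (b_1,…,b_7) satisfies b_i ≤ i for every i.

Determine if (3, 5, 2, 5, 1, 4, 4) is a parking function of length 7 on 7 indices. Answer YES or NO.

Sorted: b = (1, 2, 3, 4, 4, 5, 5).
  b_1=1 ≤ 1
  b_2=2 ≤ 2
  b_3=3 ≤ 3
  b_4=4 ≤ 4
  b_5=4 ≤ 5
  b_6=5 ≤ 6
  b_7=5 ≤ 7
All bounds hold ⇒ YES

YES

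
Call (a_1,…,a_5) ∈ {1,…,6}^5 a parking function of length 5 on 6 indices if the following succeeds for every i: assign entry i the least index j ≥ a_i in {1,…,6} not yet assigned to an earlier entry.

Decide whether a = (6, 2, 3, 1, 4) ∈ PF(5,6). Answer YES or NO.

Sorted: b = (1, 2, 3, 4, 6).
  b_1=1 ≤ 2
  b_2=2 ≤ 3
  b_3=3 ≤ 4
  b_4=4 ≤ 5
  b_5=6 ≤ 6
All bounds hold ⇒ YES

YES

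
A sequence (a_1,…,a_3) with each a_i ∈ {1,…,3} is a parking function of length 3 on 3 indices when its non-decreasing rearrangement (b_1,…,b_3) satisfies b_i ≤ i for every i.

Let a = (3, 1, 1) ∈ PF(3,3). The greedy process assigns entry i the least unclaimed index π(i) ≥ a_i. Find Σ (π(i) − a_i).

1

Σπ(i) = 1+…+3 = 6; Σa = 3+1+1 = 5; disp = 6−5 = 1.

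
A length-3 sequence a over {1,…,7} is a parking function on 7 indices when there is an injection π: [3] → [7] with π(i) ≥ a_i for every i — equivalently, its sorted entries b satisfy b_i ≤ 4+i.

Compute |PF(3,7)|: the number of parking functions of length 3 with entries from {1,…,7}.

320

#PF = (7−3+1)·(7+1)^(3−1) = 5 · 64 = 320 [KW]
One tuple (2,5,6) → sorted (2,5,6): b_i ≤ 4+i ∀i, a PF.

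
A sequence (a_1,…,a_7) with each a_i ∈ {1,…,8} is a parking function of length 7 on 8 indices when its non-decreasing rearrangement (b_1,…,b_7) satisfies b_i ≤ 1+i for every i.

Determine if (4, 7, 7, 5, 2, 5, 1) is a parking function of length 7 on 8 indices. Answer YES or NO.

Order a: b = (1, 2, 4, 5, 5, 7, 7).
  b_1=1 ≤ 2
  b_2=2 ≤ 3
  b_3=4 ≤ 4
  b_4=5 ≤ 5
  b_5=5 ≤ 6
  b_6=7 ≤ 7
  b_7=7 ≤ 8
All bounds hold ⇒ YES

YES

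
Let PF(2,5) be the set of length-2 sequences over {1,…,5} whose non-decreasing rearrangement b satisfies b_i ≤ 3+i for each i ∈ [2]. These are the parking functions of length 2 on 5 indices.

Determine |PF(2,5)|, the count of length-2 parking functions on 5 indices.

#PF = 4·6^1 = 4·6 = 24 (Konheim–Weiss)
Check (2,3) → sorted (2,3): b_i ≤ 3+i ∀i, a PF.

24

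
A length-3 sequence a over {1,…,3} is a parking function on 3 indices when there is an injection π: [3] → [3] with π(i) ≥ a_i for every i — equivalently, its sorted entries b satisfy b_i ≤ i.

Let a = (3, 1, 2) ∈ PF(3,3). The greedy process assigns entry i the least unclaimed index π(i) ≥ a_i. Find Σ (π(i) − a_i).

0

Σπ(i) = 1+…+3 = 6; Σa = 3+1+2 = 6; disp = 6−6 = 0.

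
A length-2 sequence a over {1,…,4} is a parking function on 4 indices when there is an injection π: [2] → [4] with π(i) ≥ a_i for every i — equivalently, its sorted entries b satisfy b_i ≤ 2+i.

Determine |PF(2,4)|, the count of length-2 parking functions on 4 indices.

15

|PF| = 3·5^1 = 3·5 = 15
Example (2,2) → sorted (2,2): b_i ≤ 2+i ∀i, a PF.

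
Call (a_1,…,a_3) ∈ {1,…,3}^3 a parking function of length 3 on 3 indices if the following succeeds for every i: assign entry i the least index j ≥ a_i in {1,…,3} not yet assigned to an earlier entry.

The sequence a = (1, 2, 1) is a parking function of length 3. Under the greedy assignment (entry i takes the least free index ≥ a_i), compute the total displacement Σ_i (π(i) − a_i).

Σπ(i) = 1+…+3 = 6; Σa = 1+2+1 = 4; disp = 6−4 = 2.

2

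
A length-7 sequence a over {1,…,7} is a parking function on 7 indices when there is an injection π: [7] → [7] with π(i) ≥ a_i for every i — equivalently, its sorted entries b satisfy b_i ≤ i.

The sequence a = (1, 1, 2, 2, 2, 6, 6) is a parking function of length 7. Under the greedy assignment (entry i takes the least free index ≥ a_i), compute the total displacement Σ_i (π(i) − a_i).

Σπ = 28 ({1..7} each once); Σa = 1+1+2+2+2+6+6 = 20; disp = 28−20 = 8.

8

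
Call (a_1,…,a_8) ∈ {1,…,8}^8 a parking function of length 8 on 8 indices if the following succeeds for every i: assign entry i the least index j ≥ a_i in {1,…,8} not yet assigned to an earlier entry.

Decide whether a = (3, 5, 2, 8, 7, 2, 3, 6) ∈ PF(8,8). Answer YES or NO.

Order a: b = (2, 2, 3, 3, 5, 6, 7, 8).
  b_1=2 > 1
  fails at i=1 ⇒ NO

NO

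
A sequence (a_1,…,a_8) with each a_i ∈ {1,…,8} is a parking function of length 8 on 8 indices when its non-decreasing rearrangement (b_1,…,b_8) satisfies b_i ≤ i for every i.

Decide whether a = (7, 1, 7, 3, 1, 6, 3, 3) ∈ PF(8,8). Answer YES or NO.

Sorted: b = (1, 1, 3, 3, 3, 6, 7, 7).
  b_1=1 ≤ 1
  b_2=1 ≤ 2
  b_3=3 ≤ 3
  b_4=3 ≤ 4
  b_5=3 ≤ 5
  b_6=6 ≤ 6
  b_7=7 ≤ 7
  b_8=7 ≤ 8
All bounds hold ⇒ YES

YES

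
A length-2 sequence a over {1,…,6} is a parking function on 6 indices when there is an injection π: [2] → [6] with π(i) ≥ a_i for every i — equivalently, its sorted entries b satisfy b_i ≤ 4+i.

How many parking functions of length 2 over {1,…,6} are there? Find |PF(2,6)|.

35

|PF| = (7−2)·7^(2−1) = 5 · 7 = 35 [KW]
Check (2,2) → sorted (2,2): b_i ≤ 4+i ∀i, a PF.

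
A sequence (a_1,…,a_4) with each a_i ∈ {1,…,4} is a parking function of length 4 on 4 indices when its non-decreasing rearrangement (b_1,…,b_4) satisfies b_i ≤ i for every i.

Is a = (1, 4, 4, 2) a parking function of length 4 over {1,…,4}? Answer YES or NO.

NO

Order a: b = (1, 2, 4, 4).
  b_1=1 ≤ 1
  b_2=2 ≤ 2
  b_3=4 > 3
  fails at i=3 ⇒ NO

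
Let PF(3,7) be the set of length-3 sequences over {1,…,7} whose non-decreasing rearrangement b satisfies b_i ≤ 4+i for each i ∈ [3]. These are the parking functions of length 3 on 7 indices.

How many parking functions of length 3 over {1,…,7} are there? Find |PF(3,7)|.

320

|PF| = (8−3)·8^(3−1) = 5×64 = 320
Check (4,3,4) → sorted (3,4,4): b_i ≤ 4+i ∀i, a PF.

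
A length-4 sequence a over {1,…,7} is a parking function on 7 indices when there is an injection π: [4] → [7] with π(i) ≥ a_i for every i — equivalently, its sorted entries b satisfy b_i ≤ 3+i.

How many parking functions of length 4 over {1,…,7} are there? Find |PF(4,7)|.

|PF| = (7+1−4)·(7+1)^{4−1} = 4×512 = 2048
One tuple (3,6,2,2) → sorted (2,2,3,6): b_i ≤ 3+i ∀i, a PF.

2048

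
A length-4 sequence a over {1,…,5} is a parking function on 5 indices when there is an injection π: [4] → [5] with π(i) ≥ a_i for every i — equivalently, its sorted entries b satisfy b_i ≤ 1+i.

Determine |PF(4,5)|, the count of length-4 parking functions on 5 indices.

|PF| = 2·6^3 = 2×216 = 432 (Konheim–Weiss)
One tuple (3,4,4,1) → sorted (1,3,4,4): b_i ≤ 1+i ∀i, a PF.

432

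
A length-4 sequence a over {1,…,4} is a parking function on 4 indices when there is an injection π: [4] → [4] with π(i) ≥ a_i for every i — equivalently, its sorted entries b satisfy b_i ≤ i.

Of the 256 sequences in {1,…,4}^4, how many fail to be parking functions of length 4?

|PF(4,4)| = (4+1−4)·(4+1)^{4−1} = 1 · 125 = 125 (Konheim–Weiss)
E.g. (4,4,1,1) → sorted (1,1,4,4): b_3=4>3, not a PF.
Total 256; non-PF = 256−125 = 131

131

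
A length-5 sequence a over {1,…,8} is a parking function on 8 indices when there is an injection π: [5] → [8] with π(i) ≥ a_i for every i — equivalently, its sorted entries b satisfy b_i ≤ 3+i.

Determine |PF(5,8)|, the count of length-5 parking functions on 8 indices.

Count = (8−5+1)·(8+1)^(5−1) = 4·6561 = 26244 [KW]
Example (6,1,2,1,8) → sorted (1,1,2,6,8): b_i ≤ 3+i ∀i, a PF.

26244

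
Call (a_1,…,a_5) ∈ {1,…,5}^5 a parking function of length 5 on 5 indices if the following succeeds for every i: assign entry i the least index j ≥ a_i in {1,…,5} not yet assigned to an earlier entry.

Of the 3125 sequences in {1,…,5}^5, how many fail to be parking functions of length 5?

1829

|PF(5,5)| = 1·6^4 = 1×1296 = 1296 (Konheim–Weiss)
Example (3,3,5,5,5) → sorted (3,3,5,5,5): b_1=3>1, not a PF.
Total 3125; non-PF = 3125−1296 = 1829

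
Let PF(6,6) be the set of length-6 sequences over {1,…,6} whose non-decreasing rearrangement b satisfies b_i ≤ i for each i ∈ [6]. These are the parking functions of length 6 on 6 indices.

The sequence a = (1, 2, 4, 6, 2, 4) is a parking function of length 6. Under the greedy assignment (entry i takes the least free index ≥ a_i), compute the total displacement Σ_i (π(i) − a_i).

2

Σπ = 6·7/2 = 21 (π permutes [6]); Σa = 1+2+4+6+2+4 = 19; disp = 21−19 = 2.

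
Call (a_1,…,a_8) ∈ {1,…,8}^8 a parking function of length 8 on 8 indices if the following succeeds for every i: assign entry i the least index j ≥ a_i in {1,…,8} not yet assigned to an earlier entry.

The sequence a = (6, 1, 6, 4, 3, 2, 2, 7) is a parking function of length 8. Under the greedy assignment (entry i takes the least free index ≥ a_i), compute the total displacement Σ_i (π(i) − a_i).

5

Σπ(i) = 1+…+8 = 36; Σa = 6+1+6+4+3+2+2+7 = 31; disp = 36−31 = 5.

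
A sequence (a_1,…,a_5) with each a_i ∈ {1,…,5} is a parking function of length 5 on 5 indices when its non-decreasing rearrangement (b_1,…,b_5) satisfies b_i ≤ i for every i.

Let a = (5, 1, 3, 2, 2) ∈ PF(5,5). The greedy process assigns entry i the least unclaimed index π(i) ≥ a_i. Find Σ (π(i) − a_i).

2

Σπ(i) = 1+…+5 = 15; Σa = 5+1+3+2+2 = 13; disp = 15−13 = 2.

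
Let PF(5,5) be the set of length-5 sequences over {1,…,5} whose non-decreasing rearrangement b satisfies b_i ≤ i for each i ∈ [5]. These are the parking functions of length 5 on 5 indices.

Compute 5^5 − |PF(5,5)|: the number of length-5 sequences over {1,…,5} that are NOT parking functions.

1829

|PF| = (5+1−5)·(5+1)^{5−1} = 1×1296 = 1296 (Pollak)
E.g. (2,5,5,5,5) → sorted (2,5,5,5,5): b_1=2>1, not a PF.
So 3125 − 1296 = 1829 fail.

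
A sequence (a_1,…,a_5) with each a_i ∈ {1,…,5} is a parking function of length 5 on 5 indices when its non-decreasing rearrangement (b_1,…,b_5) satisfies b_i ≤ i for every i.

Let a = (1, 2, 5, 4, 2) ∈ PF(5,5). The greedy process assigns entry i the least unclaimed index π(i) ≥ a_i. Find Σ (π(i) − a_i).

1

Σπ = 15 ({1..5} each once); Σa = 1+2+5+4+2 = 14; disp = 15−14 = 1.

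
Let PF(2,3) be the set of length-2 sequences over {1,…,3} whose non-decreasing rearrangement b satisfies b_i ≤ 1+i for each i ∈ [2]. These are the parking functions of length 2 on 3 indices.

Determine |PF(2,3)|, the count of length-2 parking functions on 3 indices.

#PF = (3−2+1)·(3+1)^(2−1) = 2·4 = 8 [KW]
E.g. (1,2) → sorted (1,2): b_i ≤ 1+i ∀i, a PF.

8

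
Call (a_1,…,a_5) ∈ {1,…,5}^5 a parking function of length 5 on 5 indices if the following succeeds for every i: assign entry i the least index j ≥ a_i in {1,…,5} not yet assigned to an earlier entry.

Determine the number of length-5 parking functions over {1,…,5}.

1296

Count = (5−5+1)·(5+1)^(5−1) = 1 · 1296 = 1296 (Pollak)
Example (2,5,4,3,1) → sorted (1,2,3,4,5): b_i ≤ i ∀i, a PF.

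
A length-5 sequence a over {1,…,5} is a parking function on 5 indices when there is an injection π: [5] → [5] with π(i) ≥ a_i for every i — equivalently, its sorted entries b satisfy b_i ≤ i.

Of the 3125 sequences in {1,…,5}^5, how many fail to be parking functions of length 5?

1829

|PF(5,5)| = (5+1−5)·(5+1)^{5−1} = 1×1296 = 1296 [KW]
One tuple (1,5,4,5,5) → sorted (1,4,5,5,5): b_2=4>2, not a PF.
So 3125 − 1296 = 1829 fail.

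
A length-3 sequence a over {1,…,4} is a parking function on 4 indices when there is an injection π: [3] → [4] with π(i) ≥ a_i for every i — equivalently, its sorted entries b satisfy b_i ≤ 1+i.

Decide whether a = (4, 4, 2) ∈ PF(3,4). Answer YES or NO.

NO

Order a: b = (2, 4, 4).
  b_1=2 ≤ 2
  b_2=4 > 3
  fails at i=2 ⇒ NO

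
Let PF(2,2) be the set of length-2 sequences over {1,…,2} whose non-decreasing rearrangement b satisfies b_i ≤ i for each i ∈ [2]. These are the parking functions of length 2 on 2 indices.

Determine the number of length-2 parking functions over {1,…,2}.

3

Count = (2−2+1)·(2+1)^(2−1) = 1·3 = 3 (Konheim–Weiss)
E.g. (1,1) → sorted (1,1): b_i ≤ i ∀i, a PF.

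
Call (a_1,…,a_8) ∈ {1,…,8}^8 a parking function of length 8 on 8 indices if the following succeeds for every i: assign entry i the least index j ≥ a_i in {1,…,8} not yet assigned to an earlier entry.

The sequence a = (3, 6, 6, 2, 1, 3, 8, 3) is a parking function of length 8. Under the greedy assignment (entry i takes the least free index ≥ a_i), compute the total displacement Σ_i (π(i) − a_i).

Σπ = 36 ({1..8} each once); Σa = 3+6+6+2+1+3+8+3 = 32; disp = 36−32 = 4.

4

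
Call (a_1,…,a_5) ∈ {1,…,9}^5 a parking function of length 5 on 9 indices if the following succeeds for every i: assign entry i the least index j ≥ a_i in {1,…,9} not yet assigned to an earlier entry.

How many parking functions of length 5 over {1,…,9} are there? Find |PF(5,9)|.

Count = 5·10^4 = 5×10000 = 50000
One tuple (8,6,6,1,3) → sorted (1,3,6,6,8): b_i ≤ 4+i ∀i, a PF.

50000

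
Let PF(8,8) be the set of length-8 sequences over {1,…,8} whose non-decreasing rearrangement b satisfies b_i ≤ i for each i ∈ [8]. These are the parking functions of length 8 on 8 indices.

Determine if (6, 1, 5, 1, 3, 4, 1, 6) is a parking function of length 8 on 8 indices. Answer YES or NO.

YES

Order a: b = (1, 1, 1, 3, 4, 5, 6, 6).
  b_1=1 ≤ 1
  b_2=1 ≤ 2
  b_3=1 ≤ 3
  b_4=3 ≤ 4
  b_5=4 ≤ 5
  b_6=5 ≤ 6
  b_7=6 ≤ 7
  b_8=6 ≤ 8
All bounds hold ⇒ YES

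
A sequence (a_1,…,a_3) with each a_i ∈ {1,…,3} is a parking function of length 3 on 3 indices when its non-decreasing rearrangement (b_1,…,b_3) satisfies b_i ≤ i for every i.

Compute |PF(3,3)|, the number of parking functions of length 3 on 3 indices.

16

|PF(3,3)| = (3+1−3)·(3+1)^{3−1} = 1·16 = 16
Check (3,1,2) → sorted (1,2,3): b_i ≤ i ∀i, a PF.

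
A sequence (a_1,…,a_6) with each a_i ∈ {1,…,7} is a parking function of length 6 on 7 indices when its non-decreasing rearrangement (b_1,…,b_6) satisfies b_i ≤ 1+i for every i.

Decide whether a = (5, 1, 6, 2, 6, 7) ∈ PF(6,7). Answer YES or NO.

NO

Rearranged: b = (1, 2, 5, 6, 6, 7).
  b_1=1 ≤ 2
  b_2=2 ≤ 3
  b_3=5 > 4
  fails at i=3 ⇒ NO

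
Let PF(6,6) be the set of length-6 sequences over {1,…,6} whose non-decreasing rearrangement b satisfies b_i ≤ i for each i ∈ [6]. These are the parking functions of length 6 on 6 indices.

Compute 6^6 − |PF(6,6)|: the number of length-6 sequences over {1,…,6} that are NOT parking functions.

|PF| = (6+1−6)·(6+1)^{6−1} = 1×16807 = 16807
E.g. (2,4,4,6,6,3) → sorted (2,3,4,4,6,6): b_1=2>1, not a PF.
6^6 − 16807 = 46656 − 16807 = 29849

29849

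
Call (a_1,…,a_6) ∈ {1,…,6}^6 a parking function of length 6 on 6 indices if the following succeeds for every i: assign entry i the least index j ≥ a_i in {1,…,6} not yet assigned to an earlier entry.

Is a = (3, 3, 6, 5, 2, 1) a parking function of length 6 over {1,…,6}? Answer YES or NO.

YES

Sorted: b = (1, 2, 3, 3, 5, 6).
  b_1=1 ≤ 1
  b_2=2 ≤ 2
  b_3=3 ≤ 3
  b_4=3 ≤ 4
  b_5=5 ≤ 5
  b_6=6 ≤ 6
All bounds hold ⇒ YES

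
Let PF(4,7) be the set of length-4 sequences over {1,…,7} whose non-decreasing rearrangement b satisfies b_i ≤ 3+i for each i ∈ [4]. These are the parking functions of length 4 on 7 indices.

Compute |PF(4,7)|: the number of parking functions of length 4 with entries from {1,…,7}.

2048

|PF| = (7−4+1)·(7+1)^(4−1) = 4 · 512 = 2048 [KW]
Check (4,7,1,5) → sorted (1,4,5,7): b_i ≤ 3+i ∀i, a PF.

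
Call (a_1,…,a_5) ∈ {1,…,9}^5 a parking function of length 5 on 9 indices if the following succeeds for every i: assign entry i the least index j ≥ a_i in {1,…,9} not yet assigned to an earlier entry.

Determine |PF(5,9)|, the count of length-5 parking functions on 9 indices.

50000

Count = (9−5+1)·(9+1)^(5−1) = 5×10000 = 50000
One tuple (2,7,1,1,2) → sorted (1,1,2,2,7): b_i ≤ 4+i ∀i, a PF.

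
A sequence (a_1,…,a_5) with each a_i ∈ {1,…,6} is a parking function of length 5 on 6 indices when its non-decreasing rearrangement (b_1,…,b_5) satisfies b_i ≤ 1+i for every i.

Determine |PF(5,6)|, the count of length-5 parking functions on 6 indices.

4802

|PF(5,6)| = (6−5+1)·(6+1)^(5−1) = 2·2401 = 4802 (Konheim–Weiss)
One tuple (4,3,4,1,1) → sorted (1,1,3,4,4): b_i ≤ 1+i ∀i, a PF.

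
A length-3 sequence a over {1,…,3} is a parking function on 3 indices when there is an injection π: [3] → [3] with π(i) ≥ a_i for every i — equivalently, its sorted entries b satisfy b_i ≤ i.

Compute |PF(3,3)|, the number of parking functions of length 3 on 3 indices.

|PF| = 1·4^2 = 1×16 = 16
E.g. (2,1,1) → sorted (1,1,2): b_i ≤ i ∀i, a PF.

16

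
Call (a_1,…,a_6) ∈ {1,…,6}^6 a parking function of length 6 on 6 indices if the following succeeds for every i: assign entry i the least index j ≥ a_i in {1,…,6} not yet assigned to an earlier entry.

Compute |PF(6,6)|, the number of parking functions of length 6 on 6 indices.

|PF(6,6)| = (7−6)·7^(6−1) = 1×16807 = 16807 [KW]
Check (2,4,6,2,2,1) → sorted (1,2,2,2,4,6): b_i ≤ i ∀i, a PF.

16807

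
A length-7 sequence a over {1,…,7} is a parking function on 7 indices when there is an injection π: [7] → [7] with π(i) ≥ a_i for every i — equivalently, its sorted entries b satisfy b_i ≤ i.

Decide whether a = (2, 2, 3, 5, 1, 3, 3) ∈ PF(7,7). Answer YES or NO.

Order a: b = (1, 2, 2, 3, 3, 3, 5).
  b_1=1 ≤ 1
  b_2=2 ≤ 2
  b_3=2 ≤ 3
  b_4=3 ≤ 4
  b_5=3 ≤ 5
  b_6=3 ≤ 6
  b_7=5 ≤ 7
All bounds hold ⇒ YES

YES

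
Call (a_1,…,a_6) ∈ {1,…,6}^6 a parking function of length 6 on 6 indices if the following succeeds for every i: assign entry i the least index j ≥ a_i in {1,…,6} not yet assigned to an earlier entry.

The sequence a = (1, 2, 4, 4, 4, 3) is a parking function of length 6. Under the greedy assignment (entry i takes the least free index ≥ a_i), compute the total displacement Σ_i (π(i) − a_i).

3

Σπ = 6·7/2 = 21 (π permutes [6]); Σa = 1+2+4+4+4+3 = 18; disp = 21−18 = 3.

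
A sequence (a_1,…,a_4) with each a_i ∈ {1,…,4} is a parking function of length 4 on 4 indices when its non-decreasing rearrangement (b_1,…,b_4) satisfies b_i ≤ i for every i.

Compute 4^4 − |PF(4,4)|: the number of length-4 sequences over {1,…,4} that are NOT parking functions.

|PF(4,4)| = (5−4)·5^(4−1) = 1×125 = 125 (Konheim–Weiss)
Example (2,4,3,2) → sorted (2,2,3,4): b_1=2>1, not a PF.
4^4 − 125 = 256 − 125 = 131

131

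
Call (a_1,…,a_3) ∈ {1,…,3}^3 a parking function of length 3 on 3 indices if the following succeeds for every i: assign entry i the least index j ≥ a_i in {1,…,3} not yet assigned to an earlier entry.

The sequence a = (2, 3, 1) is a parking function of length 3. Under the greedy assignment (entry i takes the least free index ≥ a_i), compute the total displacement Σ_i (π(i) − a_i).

Σπ = 6 ({1..3} each once); Σa = 2+3+1 = 6; disp = 6−6 = 0.

0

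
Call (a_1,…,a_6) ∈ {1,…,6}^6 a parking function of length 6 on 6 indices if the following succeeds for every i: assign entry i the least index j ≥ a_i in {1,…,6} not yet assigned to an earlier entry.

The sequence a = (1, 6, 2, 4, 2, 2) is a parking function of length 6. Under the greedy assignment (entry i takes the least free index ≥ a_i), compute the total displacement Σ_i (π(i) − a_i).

Σπ(i) = 1+…+6 = 21; Σa = 1+6+2+4+2+2 = 17; disp = 21−17 = 4.

4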